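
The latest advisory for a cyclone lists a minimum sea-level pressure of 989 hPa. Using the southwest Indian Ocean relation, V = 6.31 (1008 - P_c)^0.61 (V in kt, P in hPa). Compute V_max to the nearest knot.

38 kt

ΔP = 1008 − 989 = 19 hPa.
19^0.61 ≈ 6.026.
V ≈ 6.31 × 6.026 ≈ 38.0 kt.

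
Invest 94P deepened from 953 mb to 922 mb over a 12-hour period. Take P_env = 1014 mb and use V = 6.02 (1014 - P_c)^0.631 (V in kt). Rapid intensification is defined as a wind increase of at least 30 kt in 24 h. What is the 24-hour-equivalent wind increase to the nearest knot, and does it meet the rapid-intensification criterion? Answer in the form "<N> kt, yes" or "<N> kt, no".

48 kt, yes

V₁: ΔP = 61, V ≈ 6.02 × 61^0.631 ≈ 80.56 kt.
V₂: ΔP = 92, V ≈ 6.02 × 92^0.631 ≈ 104.41 kt.
ΔV over 12 h = 23.85 kt → 24 h equivalent = 23.85 × 24/12 ≈ 47.70 kt.
48 kt ≥ 30 kt ⇒ rapid intensification.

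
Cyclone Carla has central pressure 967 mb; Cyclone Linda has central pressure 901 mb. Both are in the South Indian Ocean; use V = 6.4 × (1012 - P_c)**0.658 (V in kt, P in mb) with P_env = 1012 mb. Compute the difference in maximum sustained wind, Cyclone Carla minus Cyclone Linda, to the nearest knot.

Cyclone Carla: ΔP = 45; V ≈ 6.4 × 45^0.658 ≈ 78.34 kt.
Cyclone Linda: ΔP = 111; V ≈ 6.4 × 111^0.658 ≈ 141.91 kt.
Difference ≈ 78.34 − 141.91 = -63.57 → -64 kt.

-64 kt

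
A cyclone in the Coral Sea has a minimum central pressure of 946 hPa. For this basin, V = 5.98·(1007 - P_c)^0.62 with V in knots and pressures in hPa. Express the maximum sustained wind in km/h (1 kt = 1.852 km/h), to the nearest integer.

ΔP = 1007 − 946 = 61 hPa.
V ≈ 5.98 × 61^0.62 = 5.98 × 12.791 ≈ 76.490 kt.
76.490 × 1.852 ≈ 141.66 km/h → 142 km/h.

142 km/h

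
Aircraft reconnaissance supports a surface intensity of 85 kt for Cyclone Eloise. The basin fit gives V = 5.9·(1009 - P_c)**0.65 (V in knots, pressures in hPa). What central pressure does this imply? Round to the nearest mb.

948 mb

ΔP = (V / 5.9)^(1/0.65) = (85/5.9)^1.538.
85/5.9 = 14.407; 14.407^1.538 ≈ 60.59 mb.
P_c = 1009 − 60.59 = 948.41 ≈ 948 mb.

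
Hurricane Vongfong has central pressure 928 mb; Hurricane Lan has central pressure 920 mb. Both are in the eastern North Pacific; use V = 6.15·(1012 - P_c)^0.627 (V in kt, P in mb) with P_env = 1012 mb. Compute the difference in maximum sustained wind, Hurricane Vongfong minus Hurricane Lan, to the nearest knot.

-6 kt

Hurricane Vongfong: ΔP = 84; V ≈ 6.15 × 84^0.627 ≈ 98.95 kt.
Hurricane Lan: ΔP = 92; V ≈ 6.15 × 92^0.627 ≈ 104.75 kt.
Difference ≈ 98.95 − 104.75 = -5.80 → -6 kt.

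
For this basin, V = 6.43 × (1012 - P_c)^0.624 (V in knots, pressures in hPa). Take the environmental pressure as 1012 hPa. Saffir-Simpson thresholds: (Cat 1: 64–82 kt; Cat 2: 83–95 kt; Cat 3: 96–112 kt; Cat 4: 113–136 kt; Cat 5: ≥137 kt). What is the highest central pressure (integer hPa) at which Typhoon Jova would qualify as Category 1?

972 hPa

Category 1 begins at V = 64 kt.
Required ΔP = (64/6.43)^(1/0.624) = 9.953^1.603 ≈ 39.75 hPa.
P_c ≤ 1012 − 39.75 = 972.25, so the highest integer P_c is 972 hPa.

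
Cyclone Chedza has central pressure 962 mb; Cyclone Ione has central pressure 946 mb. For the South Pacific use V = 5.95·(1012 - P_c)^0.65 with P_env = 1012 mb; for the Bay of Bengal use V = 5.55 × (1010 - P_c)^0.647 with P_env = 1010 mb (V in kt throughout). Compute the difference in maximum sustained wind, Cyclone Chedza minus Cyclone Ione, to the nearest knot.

-6 kt

Cyclone Chedza: ΔP = 50; V ≈ 5.95 × 50^0.65 ≈ 75.66 kt.
Cyclone Ione: ΔP = 64; V ≈ 5.55 × 64^0.647 ≈ 81.83 kt.
Difference ≈ 75.66 − 81.83 = -6.17 → -6 kt.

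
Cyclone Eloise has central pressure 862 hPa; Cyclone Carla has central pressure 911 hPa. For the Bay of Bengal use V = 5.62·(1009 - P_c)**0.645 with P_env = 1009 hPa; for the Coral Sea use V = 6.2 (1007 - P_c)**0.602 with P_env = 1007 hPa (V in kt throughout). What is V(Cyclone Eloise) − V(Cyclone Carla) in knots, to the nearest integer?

44 kt

Cyclone Eloise: ΔP = 147; V ≈ 5.62 × 147^0.645 ≈ 140.49 kt.
Cyclone Carla: ΔP = 96; V ≈ 6.2 × 96^0.602 ≈ 96.77 kt.
Difference ≈ 140.49 − 96.77 = 43.72 → 44 kt.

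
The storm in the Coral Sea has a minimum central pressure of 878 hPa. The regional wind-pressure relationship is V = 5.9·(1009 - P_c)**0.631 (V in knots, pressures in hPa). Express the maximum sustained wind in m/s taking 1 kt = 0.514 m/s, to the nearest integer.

ΔP = 1009 − 878 = 131 hPa.
V ≈ 5.9 × 131^0.631 = 5.9 × 21.677 ≈ 127.894 kt.
127.894 × 0.514 ≈ 65.74 m/s → 66 m/s.

66 m/s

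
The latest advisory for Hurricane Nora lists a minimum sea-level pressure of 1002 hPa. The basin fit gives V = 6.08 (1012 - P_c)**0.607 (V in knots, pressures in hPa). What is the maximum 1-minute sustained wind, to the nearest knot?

ΔP = 1012 − 1002 = 10 hPa.
10^0.607 ≈ 4.046.
V ≈ 6.08 × 4.046 ≈ 24.6 kt.

25 kt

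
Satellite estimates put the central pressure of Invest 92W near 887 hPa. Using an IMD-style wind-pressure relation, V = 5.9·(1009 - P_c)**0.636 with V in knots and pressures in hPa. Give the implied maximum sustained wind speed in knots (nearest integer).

125 kt

ΔP = 1009 − 887 = 122 hPa.
122^0.636 ≈ 21.229.
V ≈ 5.9 × 21.229 ≈ 125.2 kt.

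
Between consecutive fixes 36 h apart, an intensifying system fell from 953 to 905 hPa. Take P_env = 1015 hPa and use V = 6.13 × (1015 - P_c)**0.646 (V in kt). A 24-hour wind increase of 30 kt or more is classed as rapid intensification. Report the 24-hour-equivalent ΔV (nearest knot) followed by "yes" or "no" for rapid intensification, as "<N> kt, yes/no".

26 kt, no

V₁: ΔP = 62, V ≈ 6.13 × 62^0.646 ≈ 88.18 kt.
V₂: ΔP = 110, V ≈ 6.13 × 110^0.646 ≈ 127.70 kt.
ΔV over 36 h = 39.52 kt → 24 h equivalent = 39.52 × 24/36 ≈ 26.35 kt.
26 kt < 30 kt ⇒ not rapid intensification.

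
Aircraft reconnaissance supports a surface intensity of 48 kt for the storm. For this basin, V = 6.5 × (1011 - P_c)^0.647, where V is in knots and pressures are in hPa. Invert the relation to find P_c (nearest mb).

ΔP = (V / 6.5)^(1/0.647) = (48/6.5)^1.546.
48/6.5 = 7.385; 7.385^1.546 ≈ 21.98 mb.
P_c = 1011 − 21.98 = 989.02 ≈ 989 mb.

989 mb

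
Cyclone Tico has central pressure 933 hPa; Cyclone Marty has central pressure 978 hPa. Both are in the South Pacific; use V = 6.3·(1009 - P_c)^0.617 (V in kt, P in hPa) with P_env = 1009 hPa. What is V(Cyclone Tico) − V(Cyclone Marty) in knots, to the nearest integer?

Cyclone Tico: ΔP = 76; V ≈ 6.3 × 76^0.617 ≈ 91.16 kt.
Cyclone Marty: ΔP = 31; V ≈ 6.3 × 31^0.617 ≈ 52.42 kt.
Difference ≈ 91.16 − 52.42 = 38.74 → 39 kt.

39 kt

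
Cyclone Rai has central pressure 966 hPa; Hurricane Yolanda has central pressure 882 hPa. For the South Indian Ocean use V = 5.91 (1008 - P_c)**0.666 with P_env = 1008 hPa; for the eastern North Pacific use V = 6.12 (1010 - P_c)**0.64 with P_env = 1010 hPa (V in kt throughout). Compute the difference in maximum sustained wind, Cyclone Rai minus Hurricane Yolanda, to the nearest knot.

-65 kt

Cyclone Rai: ΔP = 42; V ≈ 5.91 × 42^0.666 ≈ 71.23 kt.
Hurricane Yolanda: ΔP = 128; V ≈ 6.12 × 128^0.64 ≈ 136.57 kt.
Difference ≈ 71.23 − 136.57 = -65.34 → -65 kt.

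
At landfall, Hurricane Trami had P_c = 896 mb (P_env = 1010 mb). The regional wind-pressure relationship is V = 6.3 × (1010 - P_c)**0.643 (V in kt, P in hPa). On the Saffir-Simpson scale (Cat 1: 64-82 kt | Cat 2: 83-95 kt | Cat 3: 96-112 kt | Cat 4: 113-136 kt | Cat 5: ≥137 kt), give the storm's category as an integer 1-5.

ΔP = 1010 − 896 = 114 mb.
V ≈ 6.3 × 114^0.643 = 6.3 × 21.02 ≈ 132 kt.
132 kt falls in the Category 4 band.

4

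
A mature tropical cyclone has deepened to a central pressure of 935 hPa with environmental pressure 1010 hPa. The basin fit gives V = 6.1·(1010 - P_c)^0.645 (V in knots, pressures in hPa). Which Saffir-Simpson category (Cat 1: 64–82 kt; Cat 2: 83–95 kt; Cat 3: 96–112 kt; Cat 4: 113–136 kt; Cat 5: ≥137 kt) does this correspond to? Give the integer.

ΔP = 1010 − 935 = 75 hPa.
V ≈ 6.1 × 75^0.645 = 6.1 × 16.20 ≈ 99 kt.
99 kt falls in the Category 3 band.

3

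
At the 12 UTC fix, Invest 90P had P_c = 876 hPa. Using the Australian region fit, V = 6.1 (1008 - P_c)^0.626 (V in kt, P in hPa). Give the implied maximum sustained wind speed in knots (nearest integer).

ΔP = 1008 − 876 = 132 hPa.
132^0.626 ≈ 21.256.
V ≈ 6.1 × 21.256 ≈ 129.7 kt.

130 kt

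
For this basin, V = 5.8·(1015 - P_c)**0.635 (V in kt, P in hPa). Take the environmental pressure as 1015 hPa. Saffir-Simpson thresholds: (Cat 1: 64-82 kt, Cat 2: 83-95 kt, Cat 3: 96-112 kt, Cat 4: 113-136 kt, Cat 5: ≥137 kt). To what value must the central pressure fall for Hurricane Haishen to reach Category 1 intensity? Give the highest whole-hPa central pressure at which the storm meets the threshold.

971 hPa

Category 1 begins at V = 64 kt.
Required ΔP = (64/5.8)^(1/0.635) = 11.034^1.575 ≈ 43.87 hPa.
P_c ≤ 1015 − 43.87 = 971.13, so the highest integer P_c is 971 hPa.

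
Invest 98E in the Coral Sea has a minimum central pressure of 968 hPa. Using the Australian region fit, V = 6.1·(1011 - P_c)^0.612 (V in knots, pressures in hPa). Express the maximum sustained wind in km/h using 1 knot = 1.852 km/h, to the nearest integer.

ΔP = 1011 − 968 = 43 hPa.
V ≈ 6.1 × 43^0.612 = 6.1 × 9.993 ≈ 60.955 kt.
60.955 × 1.852 ≈ 112.89 km/h → 113 km/h.

113 km/h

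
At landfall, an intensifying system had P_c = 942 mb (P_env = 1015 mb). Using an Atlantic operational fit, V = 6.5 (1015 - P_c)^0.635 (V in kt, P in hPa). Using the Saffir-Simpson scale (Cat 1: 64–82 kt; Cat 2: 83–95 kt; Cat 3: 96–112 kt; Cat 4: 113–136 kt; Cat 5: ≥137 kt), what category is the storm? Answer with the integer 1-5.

3

ΔP = 1015 − 942 = 73 mb.
V ≈ 6.5 × 73^0.635 = 6.5 × 15.25 ≈ 99 kt.
99 kt falls in the Category 3 band.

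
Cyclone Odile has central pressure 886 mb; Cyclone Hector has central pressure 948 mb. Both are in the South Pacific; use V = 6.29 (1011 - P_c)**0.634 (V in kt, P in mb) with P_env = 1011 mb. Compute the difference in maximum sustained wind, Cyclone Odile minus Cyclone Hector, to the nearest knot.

47 kt

Cyclone Odile: ΔP = 125; V ≈ 6.29 × 125^0.634 ≈ 134.30 kt.
Cyclone Hector: ΔP = 63; V ≈ 6.29 × 63^0.634 ≈ 86.98 kt.
Difference ≈ 134.30 − 86.98 = 47.32 → 47 kt.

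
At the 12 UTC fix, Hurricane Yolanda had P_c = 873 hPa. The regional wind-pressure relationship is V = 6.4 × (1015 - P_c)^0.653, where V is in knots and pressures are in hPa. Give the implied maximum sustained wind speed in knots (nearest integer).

ΔP = 1015 − 873 = 142 hPa.
142^0.653 ≈ 25.436.
V ≈ 6.4 × 25.436 ≈ 162.8 kt.

163 kt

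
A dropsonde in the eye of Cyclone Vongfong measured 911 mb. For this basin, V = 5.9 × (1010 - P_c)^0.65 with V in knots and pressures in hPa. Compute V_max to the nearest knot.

ΔP = 1010 − 911 = 99 mb.
99^0.65 ≈ 19.823.
V ≈ 5.9 × 19.823 ≈ 117.0 kt.

117 kt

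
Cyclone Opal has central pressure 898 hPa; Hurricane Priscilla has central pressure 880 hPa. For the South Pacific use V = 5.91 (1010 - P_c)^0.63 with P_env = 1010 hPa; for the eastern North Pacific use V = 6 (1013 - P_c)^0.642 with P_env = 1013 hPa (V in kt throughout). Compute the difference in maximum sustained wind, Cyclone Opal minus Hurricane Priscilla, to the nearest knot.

-23 kt

Cyclone Opal: ΔP = 112; V ≈ 5.91 × 112^0.63 ≈ 115.50 kt.
Hurricane Priscilla: ΔP = 133; V ≈ 6 × 133^0.642 ≈ 138.57 kt.
Difference ≈ 115.50 − 138.57 = -23.07 → -23 kt.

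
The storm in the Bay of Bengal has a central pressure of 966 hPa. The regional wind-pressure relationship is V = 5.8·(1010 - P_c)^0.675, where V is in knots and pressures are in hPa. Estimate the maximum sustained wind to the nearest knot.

ΔP = 1010 − 966 = 44 hPa.
44^0.675 ≈ 12.863.
V ≈ 5.8 × 12.863 ≈ 74.6 kt.

75 kt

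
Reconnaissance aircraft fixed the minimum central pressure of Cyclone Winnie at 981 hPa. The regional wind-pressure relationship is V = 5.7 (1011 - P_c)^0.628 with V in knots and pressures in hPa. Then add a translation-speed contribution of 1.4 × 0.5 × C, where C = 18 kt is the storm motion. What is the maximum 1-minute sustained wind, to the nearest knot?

ΔP = 1011 − 981 = 30 hPa.
30^0.628 ≈ 8.465.
V ≈ 5.7 × 8.465 ≈ 48.3 kt.
Translation term: 1.4 × 0.5 × 18 = 12.6 kt.
Corrected V ≈ 60.9 kt → 61 kt.

61 kt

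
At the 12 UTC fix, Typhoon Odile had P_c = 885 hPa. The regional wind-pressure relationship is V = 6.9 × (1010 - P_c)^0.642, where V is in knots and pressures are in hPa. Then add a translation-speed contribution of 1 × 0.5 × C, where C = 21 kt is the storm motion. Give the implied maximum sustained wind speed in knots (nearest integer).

164 kt

ΔP = 1010 − 885 = 125 hPa.
125^0.642 ≈ 22.193.
V ≈ 6.9 × 22.193 ≈ 153.1 kt.
Translation term: 1 × 0.5 × 21 = 10.5 kt.
Corrected V ≈ 163.6 kt → 164 kt.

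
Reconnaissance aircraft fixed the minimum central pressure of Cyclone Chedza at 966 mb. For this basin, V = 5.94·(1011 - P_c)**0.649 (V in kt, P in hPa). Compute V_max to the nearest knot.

ΔP = 1011 − 966 = 45 mb.
45^0.649 ≈ 11.829.
V ≈ 5.94 × 11.829 ≈ 70.3 kt.

70 kt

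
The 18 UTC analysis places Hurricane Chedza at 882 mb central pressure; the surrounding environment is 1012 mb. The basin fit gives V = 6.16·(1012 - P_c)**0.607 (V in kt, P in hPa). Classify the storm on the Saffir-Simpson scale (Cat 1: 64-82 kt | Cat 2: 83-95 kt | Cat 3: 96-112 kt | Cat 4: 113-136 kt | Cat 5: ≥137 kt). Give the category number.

ΔP = 1012 − 882 = 130 mb.
V ≈ 6.16 × 130^0.607 = 6.16 × 19.19 ≈ 118 kt.
118 kt falls in the Category 4 band.

4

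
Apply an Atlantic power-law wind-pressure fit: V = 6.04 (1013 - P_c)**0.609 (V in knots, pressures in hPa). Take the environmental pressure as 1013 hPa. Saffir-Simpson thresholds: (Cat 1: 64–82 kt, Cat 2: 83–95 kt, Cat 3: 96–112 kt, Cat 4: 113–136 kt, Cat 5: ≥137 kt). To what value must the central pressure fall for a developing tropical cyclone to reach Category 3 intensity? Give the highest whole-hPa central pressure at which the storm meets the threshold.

919 hPa

Category 3 begins at V = 96 kt.
Required ΔP = (96/6.04)^(1/0.609) = 15.894^1.642 ≈ 93.86 hPa.
P_c ≤ 1013 − 93.86 = 919.14, so the highest integer P_c is 919 hPa.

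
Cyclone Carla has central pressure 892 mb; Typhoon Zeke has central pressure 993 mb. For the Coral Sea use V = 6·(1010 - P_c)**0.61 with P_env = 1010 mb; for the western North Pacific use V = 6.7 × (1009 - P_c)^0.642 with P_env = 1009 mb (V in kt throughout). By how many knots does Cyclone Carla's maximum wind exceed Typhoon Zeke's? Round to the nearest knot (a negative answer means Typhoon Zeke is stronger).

70 kt

Cyclone Carla: ΔP = 118; V ≈ 6 × 118^0.61 ≈ 110.15 kt.
Typhoon Zeke: ΔP = 16; V ≈ 6.7 × 16^0.642 ≈ 39.73 kt.
Difference ≈ 110.15 − 39.73 = 70.42 → 70 kt.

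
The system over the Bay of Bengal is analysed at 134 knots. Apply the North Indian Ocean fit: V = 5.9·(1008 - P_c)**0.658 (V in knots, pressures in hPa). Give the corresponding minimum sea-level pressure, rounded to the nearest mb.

ΔP = (V / 5.9)^(1/0.658) = (134/5.9)^1.520.
134/5.9 = 22.712; 22.712^1.520 ≈ 115.13 mb.
P_c = 1008 − 115.13 = 892.87 ≈ 893 mb.

893 mb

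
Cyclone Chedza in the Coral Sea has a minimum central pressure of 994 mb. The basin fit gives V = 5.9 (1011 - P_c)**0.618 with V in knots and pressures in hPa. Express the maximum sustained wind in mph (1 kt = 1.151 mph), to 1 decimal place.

39.1 mph

ΔP = 1011 − 994 = 17 mb.
V ≈ 5.9 × 17^0.618 = 5.9 × 5.760 ≈ 33.984 kt.
33.984 × 1.151 ≈ 39.12 mph → 39.1 mph.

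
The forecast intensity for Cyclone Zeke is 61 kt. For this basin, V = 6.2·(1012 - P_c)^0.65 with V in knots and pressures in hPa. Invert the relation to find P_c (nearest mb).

978 mb

ΔP = (V / 6.2)^(1/0.65) = (61/6.2)^1.538.
61/6.2 = 9.839; 9.839^1.538 ≈ 33.70 mb.
P_c = 1012 − 33.70 = 978.30 ≈ 978 mb.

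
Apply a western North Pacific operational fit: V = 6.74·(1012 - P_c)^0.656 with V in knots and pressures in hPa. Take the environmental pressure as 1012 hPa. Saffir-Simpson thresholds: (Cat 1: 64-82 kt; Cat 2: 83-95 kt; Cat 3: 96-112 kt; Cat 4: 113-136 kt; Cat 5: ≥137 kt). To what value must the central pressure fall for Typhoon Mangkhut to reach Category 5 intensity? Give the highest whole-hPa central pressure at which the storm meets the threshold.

Category 5 begins at V = 137 kt.
Required ΔP = (137/6.74)^(1/0.656) = 20.326^1.524 ≈ 98.63 hPa.
P_c ≤ 1012 − 98.63 = 913.37, so the highest integer P_c is 913 hPa.

913 hPa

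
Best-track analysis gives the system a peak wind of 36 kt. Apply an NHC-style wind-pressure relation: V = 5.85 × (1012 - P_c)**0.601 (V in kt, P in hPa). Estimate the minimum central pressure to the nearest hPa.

ΔP = (V / 5.85)^(1/0.601) = (36/5.85)^1.664.
36/5.85 = 6.154; 6.154^1.664 ≈ 20.56 hPa.
P_c = 1012 − 20.56 = 991.44 ≈ 991 hPa.

991 hPa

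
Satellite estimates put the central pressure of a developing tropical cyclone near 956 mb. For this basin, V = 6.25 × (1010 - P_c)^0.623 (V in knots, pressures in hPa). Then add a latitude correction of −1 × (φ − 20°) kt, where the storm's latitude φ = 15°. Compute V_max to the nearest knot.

80 kt

ΔP = 1010 − 956 = 54 mb.
54^0.623 ≈ 12.003.
V ≈ 6.25 × 12.003 ≈ 75.0 kt.
Latitude correction: −1 × (15 − 20) = 5 kt.
Corrected V ≈ 80 kt → 80 kt.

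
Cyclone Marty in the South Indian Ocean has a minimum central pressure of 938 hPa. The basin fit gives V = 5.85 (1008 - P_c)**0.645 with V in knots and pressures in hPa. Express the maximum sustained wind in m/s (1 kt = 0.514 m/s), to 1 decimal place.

ΔP = 1008 − 938 = 70 hPa.
V ≈ 5.85 × 70^0.645 = 5.85 × 15.491 ≈ 90.624 kt.
90.624 × 0.514 ≈ 46.58 m/s → 46.6 m/s.

46.6 m/s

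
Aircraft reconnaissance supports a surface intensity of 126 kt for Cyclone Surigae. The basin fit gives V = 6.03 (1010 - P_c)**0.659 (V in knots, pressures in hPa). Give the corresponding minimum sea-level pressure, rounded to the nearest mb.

909 mb

ΔP = (V / 6.03)^(1/0.659) = (126/6.03)^1.517.
126/6.03 = 20.896; 20.896^1.517 ≈ 100.72 mb.
P_c = 1010 − 100.72 = 909.28 ≈ 909 mb.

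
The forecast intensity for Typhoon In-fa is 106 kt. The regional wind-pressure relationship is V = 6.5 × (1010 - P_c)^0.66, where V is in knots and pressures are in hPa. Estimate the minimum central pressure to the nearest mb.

ΔP = (V / 6.5)^(1/0.66) = (106/6.5)^1.515.
106/6.5 = 16.308; 16.308^1.515 ≈ 68.70 mb.
P_c = 1010 − 68.70 = 941.30 ≈ 941 mb.

941 mb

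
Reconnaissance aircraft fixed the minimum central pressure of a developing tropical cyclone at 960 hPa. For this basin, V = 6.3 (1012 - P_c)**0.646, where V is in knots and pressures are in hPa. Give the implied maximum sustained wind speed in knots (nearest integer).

81 kt

ΔP = 1012 − 960 = 52 hPa.
52^0.646 ≈ 12.839.
V ≈ 6.3 × 12.839 ≈ 80.9 kt.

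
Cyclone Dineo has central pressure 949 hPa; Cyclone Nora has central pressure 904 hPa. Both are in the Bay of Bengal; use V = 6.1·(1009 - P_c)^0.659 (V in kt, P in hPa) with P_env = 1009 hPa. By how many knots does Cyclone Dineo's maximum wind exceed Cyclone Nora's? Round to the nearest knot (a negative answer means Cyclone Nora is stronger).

-40 kt

Cyclone Dineo: ΔP = 60; V ≈ 6.1 × 60^0.659 ≈ 90.60 kt.
Cyclone Nora: ΔP = 105; V ≈ 6.1 × 105^0.659 ≈ 131.01 kt.
Difference ≈ 90.60 − 131.01 = -40.41 → -40 kt.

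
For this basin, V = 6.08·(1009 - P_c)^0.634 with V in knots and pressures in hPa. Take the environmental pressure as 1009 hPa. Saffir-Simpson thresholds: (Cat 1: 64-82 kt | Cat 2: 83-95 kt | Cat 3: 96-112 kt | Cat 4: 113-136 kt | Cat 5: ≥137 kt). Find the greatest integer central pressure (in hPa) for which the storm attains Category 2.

Category 2 begins at V = 83 kt.
Required ΔP = (83/6.08)^(1/0.634) = 13.651^1.577 ≈ 61.73 hPa.
P_c ≤ 1009 − 61.73 = 947.27, so the highest integer P_c is 947 hPa.

947 hPa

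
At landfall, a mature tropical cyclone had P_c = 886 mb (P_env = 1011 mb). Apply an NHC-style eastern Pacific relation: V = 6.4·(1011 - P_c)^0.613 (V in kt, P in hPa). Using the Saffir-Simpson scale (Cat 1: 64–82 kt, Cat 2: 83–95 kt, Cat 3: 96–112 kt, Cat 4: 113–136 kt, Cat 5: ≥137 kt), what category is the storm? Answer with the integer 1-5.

4

ΔP = 1011 − 886 = 125 mb.
V ≈ 6.4 × 125^0.613 = 6.4 × 19.29 ≈ 123 kt.
123 kt falls in the Category 4 band.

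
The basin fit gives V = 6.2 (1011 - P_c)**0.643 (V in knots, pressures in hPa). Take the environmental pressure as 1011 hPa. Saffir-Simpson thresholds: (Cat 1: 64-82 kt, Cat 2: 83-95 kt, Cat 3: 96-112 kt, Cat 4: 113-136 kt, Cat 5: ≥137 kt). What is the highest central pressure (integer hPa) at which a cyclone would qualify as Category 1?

Category 1 begins at V = 64 kt.
Required ΔP = (64/6.2)^(1/0.643) = 10.323^1.555 ≈ 37.73 hPa.
P_c ≤ 1011 − 37.73 = 973.27, so the highest integer P_c is 973 hPa.

973 hPa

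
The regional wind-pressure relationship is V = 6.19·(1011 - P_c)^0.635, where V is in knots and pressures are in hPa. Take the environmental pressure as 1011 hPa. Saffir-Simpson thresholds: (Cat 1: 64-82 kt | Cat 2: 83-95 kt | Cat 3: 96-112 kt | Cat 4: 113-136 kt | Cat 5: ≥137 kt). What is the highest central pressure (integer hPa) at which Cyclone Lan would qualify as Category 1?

Category 1 begins at V = 64 kt.
Required ΔP = (64/6.19)^(1/0.635) = 10.339^1.575 ≈ 39.59 hPa.
P_c ≤ 1011 − 39.59 = 971.41, so the highest integer P_c is 971 hPa.

971 hPa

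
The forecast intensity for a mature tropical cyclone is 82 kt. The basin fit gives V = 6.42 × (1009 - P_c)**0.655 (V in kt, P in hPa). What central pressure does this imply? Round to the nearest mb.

ΔP = (V / 6.42)^(1/0.655) = (82/6.42)^1.527.
82/6.42 = 12.773; 12.773^1.527 ≈ 48.86 mb.
P_c = 1009 − 48.86 = 960.14 ≈ 960 mb.

960 mb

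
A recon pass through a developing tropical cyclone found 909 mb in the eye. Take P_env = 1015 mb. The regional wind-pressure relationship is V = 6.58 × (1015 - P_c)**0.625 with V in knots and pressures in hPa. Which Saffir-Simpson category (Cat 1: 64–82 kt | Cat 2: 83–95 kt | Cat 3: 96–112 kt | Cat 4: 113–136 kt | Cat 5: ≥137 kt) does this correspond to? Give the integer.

ΔP = 1015 − 909 = 106 mb.
V ≈ 6.58 × 106^0.625 = 6.58 × 18.44 ≈ 121 kt.
121 kt falls in the Category 4 band.

4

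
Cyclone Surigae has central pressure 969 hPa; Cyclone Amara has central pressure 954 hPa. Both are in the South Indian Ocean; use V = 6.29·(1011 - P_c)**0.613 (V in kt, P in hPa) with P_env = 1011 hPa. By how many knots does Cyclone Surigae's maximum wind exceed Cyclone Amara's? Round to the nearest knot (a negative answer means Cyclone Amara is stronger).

-13 kt

Cyclone Surigae: ΔP = 42; V ≈ 6.29 × 42^0.613 ≈ 62.19 kt.
Cyclone Amara: ΔP = 57; V ≈ 6.29 × 57^0.613 ≈ 74.99 kt.
Difference ≈ 62.19 − 74.99 = -12.80 → -13 kt.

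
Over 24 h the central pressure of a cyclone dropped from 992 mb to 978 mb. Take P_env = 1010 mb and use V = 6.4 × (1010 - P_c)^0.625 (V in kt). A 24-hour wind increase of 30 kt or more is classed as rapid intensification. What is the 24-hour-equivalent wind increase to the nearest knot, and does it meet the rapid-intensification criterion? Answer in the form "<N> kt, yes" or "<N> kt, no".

V₁: ΔP = 18, V ≈ 6.4 × 18^0.625 ≈ 38.97 kt.
V₂: ΔP = 32, V ≈ 6.4 × 32^0.625 ≈ 55.83 kt.
ΔV over 24 h = 16.86 kt → 24 h equivalent = 16.86 × 24/24 ≈ 16.86 kt.
17 kt < 30 kt ⇒ not rapid intensification.

17 kt, no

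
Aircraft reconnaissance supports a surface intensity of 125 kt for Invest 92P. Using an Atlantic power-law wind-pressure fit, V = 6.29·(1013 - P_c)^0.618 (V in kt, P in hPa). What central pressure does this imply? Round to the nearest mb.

887 mb

ΔP = (V / 6.29)^(1/0.618) = (125/6.29)^1.618.
125/6.29 = 19.873; 19.873^1.618 ≈ 126.11 mb.
P_c = 1013 − 126.11 = 886.89 ≈ 887 mb.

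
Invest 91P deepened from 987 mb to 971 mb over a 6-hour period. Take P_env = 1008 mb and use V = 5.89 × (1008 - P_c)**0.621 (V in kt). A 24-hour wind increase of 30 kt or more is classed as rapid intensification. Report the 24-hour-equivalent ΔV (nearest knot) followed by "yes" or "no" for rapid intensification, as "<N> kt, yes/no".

66 kt, yes

V₁: ΔP = 21, V ≈ 5.89 × 21^0.621 ≈ 39.01 kt.
V₂: ΔP = 37, V ≈ 5.89 × 37^0.621 ≈ 55.46 kt.
ΔV over 6 h = 16.45 kt → 24 h equivalent = 16.45 × 24/6 ≈ 65.80 kt.
66 kt ≥ 30 kt ⇒ rapid intensification.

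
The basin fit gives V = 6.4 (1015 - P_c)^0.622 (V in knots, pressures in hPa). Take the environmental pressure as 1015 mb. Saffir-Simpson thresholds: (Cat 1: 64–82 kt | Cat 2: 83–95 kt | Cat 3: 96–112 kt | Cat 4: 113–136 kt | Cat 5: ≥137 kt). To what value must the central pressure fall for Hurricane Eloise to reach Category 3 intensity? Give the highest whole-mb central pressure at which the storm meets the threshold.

Category 3 begins at V = 96 kt.
Required ΔP = (96/6.4)^(1/0.622) = 15.000^1.608 ≈ 77.77 mb.
P_c ≤ 1015 − 77.77 = 937.23, so the highest integer P_c is 937 mb.

937 mb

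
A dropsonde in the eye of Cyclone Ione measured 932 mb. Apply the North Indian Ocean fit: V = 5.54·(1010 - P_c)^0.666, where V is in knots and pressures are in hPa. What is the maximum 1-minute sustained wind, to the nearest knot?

ΔP = 1010 − 932 = 78 mb.
78^0.666 ≈ 18.203.
V ≈ 5.54 × 18.203 ≈ 100.8 kt.

101 kt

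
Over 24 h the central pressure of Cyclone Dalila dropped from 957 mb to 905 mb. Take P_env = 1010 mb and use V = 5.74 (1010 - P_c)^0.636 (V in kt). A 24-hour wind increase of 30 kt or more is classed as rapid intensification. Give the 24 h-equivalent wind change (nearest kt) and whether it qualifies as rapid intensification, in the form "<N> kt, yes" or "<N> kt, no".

V₁: ΔP = 53, V ≈ 5.74 × 53^0.636 ≈ 71.71 kt.
V₂: ΔP = 105, V ≈ 5.74 × 105^0.636 ≈ 110.76 kt.
ΔV over 24 h = 39.05 kt → 24 h equivalent = 39.05 × 24/24 ≈ 39.05 kt.
39 kt ≥ 30 kt ⇒ rapid intensification.

39 kt, yes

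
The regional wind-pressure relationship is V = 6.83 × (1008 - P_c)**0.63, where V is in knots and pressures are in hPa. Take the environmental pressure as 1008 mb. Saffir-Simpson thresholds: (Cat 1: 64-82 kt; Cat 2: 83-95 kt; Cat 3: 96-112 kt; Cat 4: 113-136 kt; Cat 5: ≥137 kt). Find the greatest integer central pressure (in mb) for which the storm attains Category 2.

955 mb

Category 2 begins at V = 83 kt.
Required ΔP = (83/6.83)^(1/0.63) = 12.152^1.587 ≈ 52.68 mb.
P_c ≤ 1008 − 52.68 = 955.32, so the highest integer P_c is 955 mb.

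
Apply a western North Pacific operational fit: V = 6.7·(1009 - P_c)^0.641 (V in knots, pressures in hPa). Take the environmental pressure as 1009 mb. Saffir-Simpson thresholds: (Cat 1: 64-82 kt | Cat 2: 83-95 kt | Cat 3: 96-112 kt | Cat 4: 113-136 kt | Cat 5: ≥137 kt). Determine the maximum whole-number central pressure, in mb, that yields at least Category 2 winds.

958 mb

Category 2 begins at V = 83 kt.
Required ΔP = (83/6.7)^(1/0.641) = 12.388^1.560 ≈ 50.72 mb.
P_c ≤ 1009 − 50.72 = 958.28, so the highest integer P_c is 958 mb.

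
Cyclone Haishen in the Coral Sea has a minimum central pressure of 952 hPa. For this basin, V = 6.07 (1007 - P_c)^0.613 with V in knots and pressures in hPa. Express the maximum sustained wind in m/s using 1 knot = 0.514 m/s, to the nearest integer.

ΔP = 1007 − 952 = 55 hPa.
V ≈ 6.07 × 55^0.613 = 6.07 × 11.664 ≈ 70.800 kt.
70.800 × 0.514 ≈ 36.39 m/s → 36 m/s.

36 m/s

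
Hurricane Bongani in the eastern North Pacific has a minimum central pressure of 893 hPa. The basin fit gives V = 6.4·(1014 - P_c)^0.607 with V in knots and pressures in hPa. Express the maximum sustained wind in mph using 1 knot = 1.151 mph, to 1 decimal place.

ΔP = 1014 − 893 = 121 hPa.
V ≈ 6.4 × 121^0.607 = 6.4 × 18.376 ≈ 117.606 kt.
117.606 × 1.151 ≈ 135.36 mph → 135.4 mph.

135.4 mph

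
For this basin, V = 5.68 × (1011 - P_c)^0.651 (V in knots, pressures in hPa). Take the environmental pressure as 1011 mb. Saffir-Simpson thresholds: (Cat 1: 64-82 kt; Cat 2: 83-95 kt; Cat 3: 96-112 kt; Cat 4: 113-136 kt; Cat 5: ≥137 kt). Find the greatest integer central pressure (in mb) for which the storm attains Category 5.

878 mb

Category 5 begins at V = 137 kt.
Required ΔP = (137/5.68)^(1/0.651) = 24.120^1.536 ≈ 132.88 mb.
P_c ≤ 1011 − 132.88 = 878.12, so the highest integer P_c is 878 mb.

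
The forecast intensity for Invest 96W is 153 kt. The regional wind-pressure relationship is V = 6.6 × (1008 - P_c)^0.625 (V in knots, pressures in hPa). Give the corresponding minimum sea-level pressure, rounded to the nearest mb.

ΔP = (V / 6.6)^(1/0.625) = (153/6.6)^1.600.
153/6.6 = 23.182; 23.182^1.600 ≈ 152.84 mb.
P_c = 1008 − 152.84 = 855.16 ≈ 855 mb.

855 mb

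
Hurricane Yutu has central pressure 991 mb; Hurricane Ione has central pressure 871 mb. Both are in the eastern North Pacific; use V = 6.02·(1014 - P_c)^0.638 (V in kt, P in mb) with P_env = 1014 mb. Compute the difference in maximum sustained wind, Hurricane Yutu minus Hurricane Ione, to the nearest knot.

Hurricane Yutu: ΔP = 23; V ≈ 6.02 × 23^0.638 ≈ 44.50 kt.
Hurricane Ione: ΔP = 143; V ≈ 6.02 × 143^0.638 ≈ 142.79 kt.
Difference ≈ 44.50 − 142.79 = -98.29 → -98 kt.

-98 kt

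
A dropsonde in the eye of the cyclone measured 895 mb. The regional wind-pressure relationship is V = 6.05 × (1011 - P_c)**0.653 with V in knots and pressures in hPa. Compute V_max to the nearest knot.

ΔP = 1011 − 895 = 116 mb.
116^0.653 ≈ 22.289.
V ≈ 6.05 × 22.289 ≈ 134.8 kt.

135 kt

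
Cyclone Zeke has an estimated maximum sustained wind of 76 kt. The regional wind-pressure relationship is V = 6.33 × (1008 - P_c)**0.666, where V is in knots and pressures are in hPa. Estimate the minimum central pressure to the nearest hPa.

966 hPa

ΔP = (V / 6.33)^(1/0.666) = (76/6.33)^1.502.
76/6.33 = 12.006; 12.006^1.502 ≈ 41.76 hPa.
P_c = 1008 − 41.76 = 966.24 ≈ 966 hPa.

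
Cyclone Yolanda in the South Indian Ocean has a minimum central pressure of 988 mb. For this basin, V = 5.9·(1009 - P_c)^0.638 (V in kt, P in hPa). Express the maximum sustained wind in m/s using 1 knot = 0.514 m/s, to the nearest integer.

ΔP = 1009 − 988 = 21 mb.
V ≈ 5.9 × 21^0.638 = 5.9 × 6.976 ≈ 41.156 kt.
41.156 × 0.514 ≈ 21.15 m/s → 21 m/s.

21 m/s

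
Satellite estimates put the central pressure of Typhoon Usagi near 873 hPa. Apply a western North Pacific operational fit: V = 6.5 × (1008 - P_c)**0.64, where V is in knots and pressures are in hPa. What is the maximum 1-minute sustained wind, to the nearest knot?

ΔP = 1008 − 873 = 135 hPa.
135^0.64 ≈ 23.089.
V ≈ 6.5 × 23.089 ≈ 150.1 kt.

150 kt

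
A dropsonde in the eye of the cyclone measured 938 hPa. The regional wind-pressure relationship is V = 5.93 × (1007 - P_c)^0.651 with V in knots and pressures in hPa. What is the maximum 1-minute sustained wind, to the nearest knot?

ΔP = 1007 − 938 = 69 hPa.
69^0.651 ≈ 15.743.
V ≈ 5.93 × 15.743 ≈ 93.4 kt.

93 kt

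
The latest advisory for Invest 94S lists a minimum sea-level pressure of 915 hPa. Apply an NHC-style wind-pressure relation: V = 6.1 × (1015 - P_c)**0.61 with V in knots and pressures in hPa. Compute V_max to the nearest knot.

101 kt

ΔP = 1015 − 915 = 100 hPa.
100^0.61 ≈ 16.596.
V ≈ 6.1 × 16.596 ≈ 101.2 kt.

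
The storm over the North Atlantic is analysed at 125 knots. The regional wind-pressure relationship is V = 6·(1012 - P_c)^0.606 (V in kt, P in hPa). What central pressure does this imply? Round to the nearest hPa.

ΔP = (V / 6)^(1/0.606) = (125/6)^1.650.
125/6 = 20.833; 20.833^1.650 ≈ 150.03 hPa.
P_c = 1012 − 150.03 = 861.97 ≈ 862 hPa.

862 hPa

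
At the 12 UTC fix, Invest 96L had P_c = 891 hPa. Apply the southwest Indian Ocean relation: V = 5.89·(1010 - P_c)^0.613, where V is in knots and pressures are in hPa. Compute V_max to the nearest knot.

ΔP = 1010 − 891 = 119 hPa.
119^0.613 ≈ 18.720.
V ≈ 5.89 × 18.720 ≈ 110.3 kt.

110 kt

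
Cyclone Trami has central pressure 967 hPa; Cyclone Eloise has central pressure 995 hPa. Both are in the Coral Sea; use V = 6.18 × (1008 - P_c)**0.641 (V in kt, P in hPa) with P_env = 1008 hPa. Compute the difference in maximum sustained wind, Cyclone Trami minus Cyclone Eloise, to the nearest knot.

Cyclone Trami: ΔP = 41; V ≈ 6.18 × 41^0.641 ≈ 66.80 kt.
Cyclone Eloise: ΔP = 13; V ≈ 6.18 × 13^0.641 ≈ 31.99 kt.
Difference ≈ 66.80 − 31.99 = 34.81 → 35 kt.

35 kt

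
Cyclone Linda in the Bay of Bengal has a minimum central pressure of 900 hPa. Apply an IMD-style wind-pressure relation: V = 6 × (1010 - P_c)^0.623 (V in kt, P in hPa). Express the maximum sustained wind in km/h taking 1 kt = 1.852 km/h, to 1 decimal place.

ΔP = 1010 − 900 = 110 hPa.
V ≈ 6 × 110^0.623 = 6 × 18.698 ≈ 112.186 kt.
112.186 × 1.852 ≈ 207.77 km/h → 207.8 km/h.

207.8 km/h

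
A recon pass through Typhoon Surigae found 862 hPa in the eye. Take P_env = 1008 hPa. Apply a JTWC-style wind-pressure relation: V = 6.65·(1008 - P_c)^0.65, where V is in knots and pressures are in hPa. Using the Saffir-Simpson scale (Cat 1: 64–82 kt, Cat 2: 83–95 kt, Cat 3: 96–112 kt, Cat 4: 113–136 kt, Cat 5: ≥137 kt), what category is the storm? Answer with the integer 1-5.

ΔP = 1008 − 862 = 146 hPa.
V ≈ 6.65 × 146^0.65 = 6.65 × 25.52 ≈ 170 kt.
170 kt falls in the Category 5 band.

5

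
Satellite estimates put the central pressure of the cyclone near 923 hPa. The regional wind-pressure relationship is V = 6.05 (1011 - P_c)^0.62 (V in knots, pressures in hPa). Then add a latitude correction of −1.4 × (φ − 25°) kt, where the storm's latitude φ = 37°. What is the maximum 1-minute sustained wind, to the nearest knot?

ΔP = 1011 − 923 = 88 hPa.
88^0.62 ≈ 16.054.
V ≈ 6.05 × 16.054 ≈ 97.1 kt.
Latitude correction: −1.4 × (37 − 25) = -16.8 kt.
Corrected V ≈ 80.3 kt → 80 kt.

80 kt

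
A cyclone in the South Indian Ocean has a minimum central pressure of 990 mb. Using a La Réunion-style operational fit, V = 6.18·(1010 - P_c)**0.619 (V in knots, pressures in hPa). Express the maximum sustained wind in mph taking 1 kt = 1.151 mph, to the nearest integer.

45 mph

ΔP = 1010 − 990 = 20 mb.
V ≈ 6.18 × 20^0.619 = 6.18 × 6.388 ≈ 39.475 kt.
39.475 × 1.151 ≈ 45.44 mph → 45 mph.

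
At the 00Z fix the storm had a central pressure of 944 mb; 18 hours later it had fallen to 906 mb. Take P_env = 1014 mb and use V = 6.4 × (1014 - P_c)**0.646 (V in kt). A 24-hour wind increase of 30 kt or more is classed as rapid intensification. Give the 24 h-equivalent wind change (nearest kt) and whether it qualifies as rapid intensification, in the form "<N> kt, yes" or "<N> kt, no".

43 kt, yes

V₁: ΔP = 70, V ≈ 6.4 × 70^0.646 ≈ 99.57 kt.
V₂: ΔP = 108, V ≈ 6.4 × 108^0.646 ≈ 131.76 kt.
ΔV over 18 h = 32.19 kt → 24 h equivalent = 32.19 × 24/18 ≈ 42.92 kt.
43 kt ≥ 30 kt ⇒ rapid intensification.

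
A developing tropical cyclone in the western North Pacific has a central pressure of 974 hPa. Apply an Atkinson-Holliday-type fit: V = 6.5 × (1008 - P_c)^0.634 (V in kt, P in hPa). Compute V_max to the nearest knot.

61 kt

ΔP = 1008 − 974 = 34 hPa.
34^0.634 ≈ 9.353.
V ≈ 6.5 × 9.353 ≈ 60.8 kt.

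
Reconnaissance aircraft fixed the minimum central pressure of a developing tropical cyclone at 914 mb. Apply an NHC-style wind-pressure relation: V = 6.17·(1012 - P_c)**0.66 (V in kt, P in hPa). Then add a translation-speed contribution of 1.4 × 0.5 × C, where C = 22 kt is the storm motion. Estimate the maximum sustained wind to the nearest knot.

143 kt

ΔP = 1012 − 914 = 98 mb.
98^0.66 ≈ 20.616.
V ≈ 6.17 × 20.616 ≈ 127.2 kt.
Translation term: 1.4 × 0.5 × 22 = 15.4 kt.
Corrected V ≈ 142.6 kt → 143 kt.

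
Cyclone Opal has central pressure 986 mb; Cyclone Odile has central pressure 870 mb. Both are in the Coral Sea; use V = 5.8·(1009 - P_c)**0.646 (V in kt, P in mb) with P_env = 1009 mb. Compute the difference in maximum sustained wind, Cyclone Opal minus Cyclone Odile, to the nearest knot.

-97 kt

Cyclone Opal: ΔP = 23; V ≈ 5.8 × 23^0.646 ≈ 43.96 kt.
Cyclone Odile: ΔP = 139; V ≈ 5.8 × 139^0.646 ≈ 140.55 kt.
Difference ≈ 43.96 − 140.55 = -96.59 → -97 kt.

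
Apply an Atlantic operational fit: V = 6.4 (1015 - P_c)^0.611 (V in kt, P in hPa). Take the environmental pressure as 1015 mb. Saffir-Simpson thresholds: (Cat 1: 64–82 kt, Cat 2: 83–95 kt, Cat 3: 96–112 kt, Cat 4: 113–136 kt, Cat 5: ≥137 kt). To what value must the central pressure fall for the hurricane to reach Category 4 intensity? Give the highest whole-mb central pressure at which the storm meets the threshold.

Category 4 begins at V = 113 kt.
Required ΔP = (113/6.4)^(1/0.611) = 17.656^1.637 ≈ 109.84 mb.
P_c ≤ 1015 − 109.84 = 905.16, so the highest integer P_c is 905 mb.

905 mb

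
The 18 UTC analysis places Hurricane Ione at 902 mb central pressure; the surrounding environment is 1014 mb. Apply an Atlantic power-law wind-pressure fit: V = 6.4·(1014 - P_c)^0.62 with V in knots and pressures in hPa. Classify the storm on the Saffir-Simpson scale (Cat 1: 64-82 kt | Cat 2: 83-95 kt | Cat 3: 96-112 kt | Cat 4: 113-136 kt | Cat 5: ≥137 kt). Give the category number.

ΔP = 1014 − 902 = 112 mb.
V ≈ 6.4 × 112^0.62 = 6.4 × 18.64 ≈ 119 kt.
119 kt falls in the Category 4 band.

4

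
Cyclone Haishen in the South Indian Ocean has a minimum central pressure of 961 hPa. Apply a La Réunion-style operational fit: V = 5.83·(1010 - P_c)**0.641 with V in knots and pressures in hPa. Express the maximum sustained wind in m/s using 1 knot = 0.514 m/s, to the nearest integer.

36 m/s

ΔP = 1010 − 961 = 49 hPa.
V ≈ 5.83 × 49^0.641 = 5.83 × 12.118 ≈ 70.645 kt.
70.645 × 0.514 ≈ 36.31 m/s → 36 m/s.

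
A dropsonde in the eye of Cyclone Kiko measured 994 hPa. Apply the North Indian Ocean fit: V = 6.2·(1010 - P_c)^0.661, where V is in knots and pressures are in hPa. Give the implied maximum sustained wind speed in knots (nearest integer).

39 kt

ΔP = 1010 − 994 = 16 hPa.
16^0.661 ≈ 6.251.
V ≈ 6.2 × 6.251 ≈ 38.8 kt.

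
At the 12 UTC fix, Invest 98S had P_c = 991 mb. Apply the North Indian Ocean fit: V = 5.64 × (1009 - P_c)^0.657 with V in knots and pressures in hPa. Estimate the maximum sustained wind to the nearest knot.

38 kt

ΔP = 1009 − 991 = 18 mb.
18^0.657 ≈ 6.679.
V ≈ 5.64 × 6.679 ≈ 37.7 kt.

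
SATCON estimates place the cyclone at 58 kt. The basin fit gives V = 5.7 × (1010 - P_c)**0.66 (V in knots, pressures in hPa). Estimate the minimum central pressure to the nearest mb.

976 mb

ΔP = (V / 5.7)^(1/0.66) = (58/5.7)^1.515.
58/5.7 = 10.175; 10.175^1.515 ≈ 33.62 mb.
P_c = 1010 − 33.62 = 976.38 ≈ 976 mb.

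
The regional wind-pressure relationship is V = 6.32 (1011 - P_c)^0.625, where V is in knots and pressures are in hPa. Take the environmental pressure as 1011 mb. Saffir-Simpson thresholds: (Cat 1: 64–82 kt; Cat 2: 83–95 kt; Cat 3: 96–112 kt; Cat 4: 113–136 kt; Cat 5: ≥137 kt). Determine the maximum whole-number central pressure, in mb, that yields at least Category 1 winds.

970 mb

Category 1 begins at V = 64 kt.
Required ΔP = (64/6.32)^(1/0.625) = 10.127^1.600 ≈ 40.62 mb.
P_c ≤ 1011 − 40.62 = 970.38, so the highest integer P_c is 970 mb.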